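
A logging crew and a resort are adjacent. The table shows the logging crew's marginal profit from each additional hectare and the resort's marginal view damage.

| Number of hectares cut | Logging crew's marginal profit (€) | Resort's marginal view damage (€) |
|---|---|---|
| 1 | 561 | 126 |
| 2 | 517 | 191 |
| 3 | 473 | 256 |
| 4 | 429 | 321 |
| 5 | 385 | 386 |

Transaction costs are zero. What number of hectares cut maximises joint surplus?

Bargaining reaches the level where marginal profit last exceeds marginal view damage.
That holds through level 4 (429 ≥ 321) but not at 5 (385 < 386).

4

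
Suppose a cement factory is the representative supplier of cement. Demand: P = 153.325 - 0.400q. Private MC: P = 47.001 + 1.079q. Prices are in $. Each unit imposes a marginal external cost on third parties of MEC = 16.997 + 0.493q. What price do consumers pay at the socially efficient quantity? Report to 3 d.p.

P = $135.206

Social marginal cost = private MC + MEC = 63.998 + 1.572q.
Set SMC = demand: 63.998 + 1.572q = 153.325 - 0.400q → q* = 45.2977.
Consumer price on the demand curve at q*: 153.325 − 0.400×45.2977 = 135.2059.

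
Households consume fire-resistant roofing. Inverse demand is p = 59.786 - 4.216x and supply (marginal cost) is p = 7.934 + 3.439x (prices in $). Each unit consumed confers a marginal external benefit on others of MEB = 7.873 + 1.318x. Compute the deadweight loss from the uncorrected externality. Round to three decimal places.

Market equilibrium (private): 7.934 + 3.439x = 59.786 - 4.216x → x_m = 6.7736.
Social marginal benefit = demand + MEB = 67.659 - 2.898x.
Set SMB = MC: 67.659 - 2.898x = 7.934 + 3.439x → x* = 9.4248.
The welfare-loss triangle has base |x_m − x*| and height MEB(x_m) (the vertical gap between SMB and MC is zero at x* and MEB at x_m).
DWL = ½ × 2.6512 × 16.8006 = 22.2709.

DWL = $22.271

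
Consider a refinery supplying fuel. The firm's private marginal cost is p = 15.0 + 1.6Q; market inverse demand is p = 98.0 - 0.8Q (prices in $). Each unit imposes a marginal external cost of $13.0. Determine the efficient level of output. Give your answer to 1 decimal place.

Social marginal cost = private MC + MEC = 28.0 + 1.6Q.
Set SMC = demand: 28.0 + 1.6Q = 98.0 - 0.8Q → Q* = 29.1667.

Q* = 29.2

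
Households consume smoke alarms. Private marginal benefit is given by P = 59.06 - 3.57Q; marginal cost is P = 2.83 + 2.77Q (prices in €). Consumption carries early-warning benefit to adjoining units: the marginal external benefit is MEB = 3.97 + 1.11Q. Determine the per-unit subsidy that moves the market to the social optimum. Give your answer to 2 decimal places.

subsidy = €16.75 per unit

Social marginal benefit = demand + MEB = 63.03 - 2.46Q.
Set SMB = MC: 63.03 - 2.46Q = 2.83 + 2.77Q → Q* = 11.5105.
The Pigouvian subsidy equals MEB at Q*: 3.97 + 1.11×11.5105 = 16.7467.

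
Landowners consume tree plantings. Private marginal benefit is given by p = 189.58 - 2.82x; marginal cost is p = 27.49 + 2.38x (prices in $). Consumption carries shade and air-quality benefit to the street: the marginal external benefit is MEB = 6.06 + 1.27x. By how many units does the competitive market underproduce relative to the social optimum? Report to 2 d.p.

Market equilibrium (private): 27.49 + 2.38x = 189.58 - 2.82x → x_m = 31.1712.
Social marginal benefit = demand + MEB = 195.64 - 1.55x.
Set SMB = MC: 195.64 - 1.55x = 27.49 + 2.38x → x* = 42.7863.
Gap = |31.1712 − 42.7863| = 11.6151.

11.62 units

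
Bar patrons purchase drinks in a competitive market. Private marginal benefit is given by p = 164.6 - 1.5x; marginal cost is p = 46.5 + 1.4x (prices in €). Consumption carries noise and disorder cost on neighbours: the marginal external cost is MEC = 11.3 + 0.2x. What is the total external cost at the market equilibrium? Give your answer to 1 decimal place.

Market equilibrium (private): 46.5 + 1.4x = 164.6 - 1.5x → x_m = 40.7241.
Total external cost = ∫₀^{x_m} (11.3 + 0.2x) dx = 11.3×40.7241 + ½×0.2×40.7241² = 626.0276.

€626.0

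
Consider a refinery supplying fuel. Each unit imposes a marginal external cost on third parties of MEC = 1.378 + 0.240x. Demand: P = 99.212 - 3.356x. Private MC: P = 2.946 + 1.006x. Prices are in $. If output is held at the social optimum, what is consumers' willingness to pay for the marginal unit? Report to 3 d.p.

P = $30.015

Social marginal cost = private MC + MEC = 4.324 + 1.246x.
Set SMC = demand: 4.324 + 1.246x = 99.212 - 3.356x → x* = 20.6189.
Consumer price on the demand curve at x*: 99.212 − 3.356×20.6189 = 30.0150.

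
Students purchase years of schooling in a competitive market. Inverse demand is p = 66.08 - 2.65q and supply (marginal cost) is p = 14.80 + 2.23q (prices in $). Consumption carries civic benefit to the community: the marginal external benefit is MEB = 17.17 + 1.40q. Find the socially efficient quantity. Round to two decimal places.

Social marginal benefit = demand + MEB = 83.25 - 1.25q.
Set SMB = MC: 83.25 - 1.25q = 14.80 + 2.23q → q* = 19.6695.

q* = 19.67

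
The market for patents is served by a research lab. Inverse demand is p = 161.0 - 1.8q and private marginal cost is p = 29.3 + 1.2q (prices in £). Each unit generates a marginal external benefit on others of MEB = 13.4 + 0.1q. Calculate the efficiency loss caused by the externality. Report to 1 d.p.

DWL = £54.6

Market equilibrium (private): 29.3 + 1.2q = 161.0 - 1.8q → q_m = 43.9000.
Social marginal cost = private MC − MEB = 15.9 + 1.1q.
Set SMC = demand: 15.9 + 1.1q = 161.0 - 1.8q → q* = 50.0345.
Height of the DWL triangle at q_m is demand(q_m) − SMC(q_m) = MEB(q_m) = 17.7900.
DWL = ½ × 6.1345 × 17.7900 = 54.5664.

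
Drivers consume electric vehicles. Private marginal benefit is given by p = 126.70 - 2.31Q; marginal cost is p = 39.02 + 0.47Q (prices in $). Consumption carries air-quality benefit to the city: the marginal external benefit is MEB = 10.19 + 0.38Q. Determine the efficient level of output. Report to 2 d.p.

Social marginal benefit = demand + MEB = 136.89 - 1.93Q.
Set SMB = MC: 136.89 - 1.93Q = 39.02 + 0.47Q → Q* = 40.7792.

Q* = 40.78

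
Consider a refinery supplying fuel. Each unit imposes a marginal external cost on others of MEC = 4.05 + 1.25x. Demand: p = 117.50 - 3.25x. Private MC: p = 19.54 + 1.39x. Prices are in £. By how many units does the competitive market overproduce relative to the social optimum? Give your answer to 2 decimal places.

5.17 units

Market equilibrium (private): 19.54 + 1.39x = 117.50 - 3.25x → x_m = 21.1121.
Social marginal cost = private MC + MEC = 23.59 + 2.64x.
Set SMC = demand: 23.59 + 2.64x = 117.50 - 3.25x → x* = 15.9440.
Gap = |21.1121 − 15.9440| = 5.1681.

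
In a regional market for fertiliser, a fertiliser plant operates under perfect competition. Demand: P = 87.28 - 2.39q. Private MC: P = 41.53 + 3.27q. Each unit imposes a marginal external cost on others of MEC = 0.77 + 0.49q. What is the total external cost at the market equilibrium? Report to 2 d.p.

22.23

Market equilibrium (private): 41.53 + 3.27q = 87.28 - 2.39q → q_m = 8.0830.
Total external cost = ∫₀^{q_m} (0.77 + 0.49q) dq = 0.77×8.0830 + ½×0.49×8.0830² = 22.2310.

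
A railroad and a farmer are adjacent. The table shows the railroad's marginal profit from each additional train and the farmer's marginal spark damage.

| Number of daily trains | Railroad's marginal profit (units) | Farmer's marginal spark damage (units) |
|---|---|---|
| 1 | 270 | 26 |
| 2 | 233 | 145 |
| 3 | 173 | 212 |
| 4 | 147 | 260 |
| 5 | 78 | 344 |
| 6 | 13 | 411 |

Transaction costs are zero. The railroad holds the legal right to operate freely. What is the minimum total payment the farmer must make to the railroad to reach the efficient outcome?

411

Left alone the railroad would choose level 6 (marginal profit stays positive).
Efficient level: k* = 2 (marginal profit ≥ marginal spark damage through 2).
The farmer must at least cover the railroad's forgone profit from cutting 6→2: 173 + 147 + 78 + 13 = 411.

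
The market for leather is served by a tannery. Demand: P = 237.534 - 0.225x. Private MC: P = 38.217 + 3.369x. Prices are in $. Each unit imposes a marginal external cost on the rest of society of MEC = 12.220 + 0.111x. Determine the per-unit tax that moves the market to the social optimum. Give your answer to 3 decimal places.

Social marginal cost = private MC + MEC = 50.437 + 3.480x.
Set SMC = demand: 50.437 + 3.480x = 237.534 - 0.225x → x* = 50.4985.
The Pigouvian tax equals MEC at x*: 12.220 + 0.111×50.4985 = 17.8253.

tax = $17.825 per unit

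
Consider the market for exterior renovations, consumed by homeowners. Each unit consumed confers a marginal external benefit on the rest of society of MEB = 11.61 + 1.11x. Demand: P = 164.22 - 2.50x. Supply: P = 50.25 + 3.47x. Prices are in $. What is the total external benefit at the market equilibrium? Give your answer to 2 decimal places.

$423.91

Market equilibrium (private): 50.25 + 3.47x = 164.22 - 2.50x → x_m = 19.0905.
Total external benefit = ∫₀^{x_m} (11.61 + 1.11x) dx = 11.61×19.0905 + ½×1.11×19.0905² = 423.9089.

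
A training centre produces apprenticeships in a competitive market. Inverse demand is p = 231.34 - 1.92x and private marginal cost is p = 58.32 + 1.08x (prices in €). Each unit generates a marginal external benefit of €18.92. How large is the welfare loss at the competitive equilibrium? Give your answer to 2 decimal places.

DWL = €59.66

Market equilibrium (private): 58.32 + 1.08x = 231.34 - 1.92x → x_m = 57.6733.
Social marginal cost = private MC − MEB = 39.40 + 1.08x.
Set SMC = demand: 39.40 + 1.08x = 231.34 - 1.92x → x* = 63.9800.
The loss is the area between SMC and demand from x* to x_m; with linear curves that's a triangle of height MEB(x_m).
DWL = ½ × 6.3067 × 18.9200 = 59.6614.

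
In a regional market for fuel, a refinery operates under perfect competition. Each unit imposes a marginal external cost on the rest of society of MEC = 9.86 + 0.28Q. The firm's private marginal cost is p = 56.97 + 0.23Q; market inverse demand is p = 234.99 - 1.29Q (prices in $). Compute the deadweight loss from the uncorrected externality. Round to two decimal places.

Market equilibrium (private): 56.97 + 0.23Q = 234.99 - 1.29Q → Q_m = 117.1184.
Social marginal cost = private MC + MEC = 66.83 + 0.51Q.
Set SMC = demand: 66.83 + 0.51Q = 234.99 - 1.29Q → Q* = 93.4222.
Height of the DWL triangle at Q_m is SMC(Q_m) − demand(Q_m) = MEC(Q_m) = 42.6532.
DWL = ½ × 23.6962 × 42.6532 = 505.3594.

DWL = $505.36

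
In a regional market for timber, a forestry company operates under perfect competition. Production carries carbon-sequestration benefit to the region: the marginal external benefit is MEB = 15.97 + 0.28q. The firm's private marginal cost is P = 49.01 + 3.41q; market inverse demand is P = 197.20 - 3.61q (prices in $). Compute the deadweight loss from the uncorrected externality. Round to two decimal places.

Market equilibrium (private): 49.01 + 3.41q = 197.20 - 3.61q → q_m = 21.1097.
Social marginal cost = private MC − MEB = 33.04 + 3.13q.
Set SMC = demand: 33.04 + 3.13q = 197.20 - 3.61q → q* = 24.3561.
The loss is the area between SMC and demand from q* to q_m; with linear curves that's a triangle of height MEB(q_m).
DWL = ½ × 3.2464 × 21.8807 = 35.5168.

DWL = $35.52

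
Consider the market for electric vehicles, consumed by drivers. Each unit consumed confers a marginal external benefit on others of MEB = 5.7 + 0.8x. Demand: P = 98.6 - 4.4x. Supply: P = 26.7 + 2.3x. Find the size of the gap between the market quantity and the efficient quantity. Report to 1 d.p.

Market equilibrium (private): 26.7 + 2.3x = 98.6 - 4.4x → x_m = 10.7313.
Social marginal benefit = demand + MEB = 104.3 - 3.6x.
Set SMB = MC: 104.3 - 3.6x = 26.7 + 2.3x → x* = 13.1525.
Gap = |10.7313 − 13.1525| = 2.4212.

2.4 units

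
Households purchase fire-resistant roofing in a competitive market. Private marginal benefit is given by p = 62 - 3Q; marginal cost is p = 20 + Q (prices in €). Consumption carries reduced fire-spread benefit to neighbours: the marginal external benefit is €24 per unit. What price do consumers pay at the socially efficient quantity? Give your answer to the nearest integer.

Social marginal benefit = demand + MEB = 86 - 3Q.
Set SMB = MC: 86 - 3Q = 20 + Q → Q* = 16.5000.
Consumer price on the demand curve at Q*: 62 − 3×16.5000 = 12.5000.

P = €13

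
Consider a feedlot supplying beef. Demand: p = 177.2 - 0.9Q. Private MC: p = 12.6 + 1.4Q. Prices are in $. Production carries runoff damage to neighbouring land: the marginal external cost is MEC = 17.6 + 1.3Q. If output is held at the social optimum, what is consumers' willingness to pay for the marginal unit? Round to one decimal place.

P = $140.5

Social marginal cost = private MC + MEC = 30.2 + 2.7Q.
Set SMC = demand: 30.2 + 2.7Q = 177.2 - 0.9Q → Q* = 40.8333.
Consumer price on the demand curve at Q*: 177.2 − 0.9×40.8333 = 140.4500.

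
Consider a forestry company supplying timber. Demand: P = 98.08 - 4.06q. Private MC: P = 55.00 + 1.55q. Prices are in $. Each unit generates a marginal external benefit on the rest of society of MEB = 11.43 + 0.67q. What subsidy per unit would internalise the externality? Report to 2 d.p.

Social marginal cost = private MC − MEB = 43.57 + 0.88q.
Set SMC = demand: 43.57 + 0.88q = 98.08 - 4.06q → q* = 11.0344.
The Pigouvian subsidy equals MEB at q*: 11.43 + 0.67×11.0344 = 18.8230.

subsidy = $18.82 per unit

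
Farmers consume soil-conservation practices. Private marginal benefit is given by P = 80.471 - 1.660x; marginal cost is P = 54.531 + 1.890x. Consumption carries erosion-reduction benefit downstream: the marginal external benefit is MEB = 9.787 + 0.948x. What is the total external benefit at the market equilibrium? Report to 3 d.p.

Market equilibrium (private): 54.531 + 1.890x = 80.471 - 1.660x → x_m = 7.3070.
Total external benefit = ∫₀^{x_m} (9.787 + 0.948x) dx = 9.787×7.3070 + ½×0.948×7.3070² = 96.8215.

96.822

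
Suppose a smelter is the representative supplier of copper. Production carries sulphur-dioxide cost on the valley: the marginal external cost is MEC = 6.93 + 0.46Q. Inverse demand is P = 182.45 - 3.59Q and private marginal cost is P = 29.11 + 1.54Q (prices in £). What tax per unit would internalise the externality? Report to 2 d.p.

Social marginal cost = private MC + MEC = 36.04 + 2.00Q.
Set SMC = demand: 36.04 + 2.00Q = 182.45 - 3.59Q → Q* = 26.1914.
The Pigouvian tax equals MEC at Q*: 6.93 + 0.46×26.1914 = 18.9780.

tax = £18.98 per unit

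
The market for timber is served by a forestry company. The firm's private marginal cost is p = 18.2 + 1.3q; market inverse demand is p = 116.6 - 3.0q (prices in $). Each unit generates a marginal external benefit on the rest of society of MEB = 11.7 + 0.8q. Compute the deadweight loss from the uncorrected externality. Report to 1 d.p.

Market equilibrium (private): 18.2 + 1.3q = 116.6 - 3.0q → q_m = 22.8837.
Social marginal cost = private MC − MEB = 6.5 + 0.5q.
Set SMC = demand: 6.5 + 0.5q = 116.6 - 3.0q → q* = 31.4571.
Height of the DWL triangle at q_m is demand(q_m) − SMC(q_m) = MEB(q_m) = 30.0070.
DWL = ½ × 8.5734 × 30.0070 = 128.6310.

DWL = $128.6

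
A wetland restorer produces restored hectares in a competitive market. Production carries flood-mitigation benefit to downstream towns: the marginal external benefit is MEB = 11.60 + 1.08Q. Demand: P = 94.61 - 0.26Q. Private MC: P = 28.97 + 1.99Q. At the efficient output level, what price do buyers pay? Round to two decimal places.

Social marginal cost = private MC − MEB = 17.37 + 0.91Q.
Set SMC = demand: 17.37 + 0.91Q = 94.61 - 0.26Q → Q* = 66.0171.
Consumer price on the demand curve at Q*: 94.61 − 0.26×66.0171 = 77.4456.

P = 77.45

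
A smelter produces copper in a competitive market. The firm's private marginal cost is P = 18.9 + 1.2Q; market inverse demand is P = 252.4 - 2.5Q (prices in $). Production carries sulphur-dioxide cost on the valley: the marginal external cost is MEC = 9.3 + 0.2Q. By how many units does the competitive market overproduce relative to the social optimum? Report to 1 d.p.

5.6 units

Market equilibrium (private): 18.9 + 1.2Q = 252.4 - 2.5Q → Q_m = 63.1081.
Social marginal cost = private MC + MEC = 28.2 + 1.4Q.
Set SMC = demand: 28.2 + 1.4Q = 252.4 - 2.5Q → Q* = 57.4872.
Gap = |63.1081 − 57.4872| = 5.6209.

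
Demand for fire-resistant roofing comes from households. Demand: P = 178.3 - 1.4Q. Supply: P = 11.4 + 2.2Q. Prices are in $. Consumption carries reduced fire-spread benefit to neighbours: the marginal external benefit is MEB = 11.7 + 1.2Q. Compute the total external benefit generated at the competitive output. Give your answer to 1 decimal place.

Market equilibrium (private): 11.4 + 2.2Q = 178.3 - 1.4Q → Q_m = 46.3611.
Total external benefit = ∫₀^{Q_m} (11.7 + 1.2Q) dQ = 11.7×46.3611 + ½×1.2×46.3611² = 1832.0358.

$1832.0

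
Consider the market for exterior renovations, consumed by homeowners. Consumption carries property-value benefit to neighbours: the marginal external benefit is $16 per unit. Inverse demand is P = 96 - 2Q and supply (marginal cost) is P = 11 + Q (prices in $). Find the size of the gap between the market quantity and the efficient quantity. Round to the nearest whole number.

Market equilibrium (private): 11 + Q = 96 - 2Q → Q_m = 28.3333.
Social marginal benefit = demand + MEB = 112 - 2Q.
Set SMB = MC: 112 - 2Q = 11 + Q → Q* = 33.6667.
Gap = |28.3333 − 33.6667| = 5.3334.

5 units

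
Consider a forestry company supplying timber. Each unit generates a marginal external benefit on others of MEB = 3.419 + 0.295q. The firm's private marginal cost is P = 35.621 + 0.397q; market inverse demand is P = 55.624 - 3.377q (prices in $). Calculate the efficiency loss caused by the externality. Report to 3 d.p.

DWL = $3.568

Market equilibrium (private): 35.621 + 0.397q = 55.624 - 3.377q → q_m = 5.3002.
Social marginal cost = private MC − MEB = 32.202 + 0.102q.
Set SMC = demand: 32.202 + 0.102q = 55.624 - 3.377q → q* = 6.7324.
Height of the DWL triangle at q_m is demand(q_m) − SMC(q_m) = MEB(q_m) = 4.9826.
DWL = ½ × 1.4322 × 4.9826 = 3.5680.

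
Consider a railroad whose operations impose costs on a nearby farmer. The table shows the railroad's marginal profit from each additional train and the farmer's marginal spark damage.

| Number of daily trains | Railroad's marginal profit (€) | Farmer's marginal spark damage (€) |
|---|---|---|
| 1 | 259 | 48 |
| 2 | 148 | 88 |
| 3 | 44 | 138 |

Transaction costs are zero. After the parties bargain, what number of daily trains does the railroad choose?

2

Bargaining reaches the level where marginal profit last exceeds marginal spark damage.
That holds through level 2 (148 ≥ 88) but not at 3 (44 < 138).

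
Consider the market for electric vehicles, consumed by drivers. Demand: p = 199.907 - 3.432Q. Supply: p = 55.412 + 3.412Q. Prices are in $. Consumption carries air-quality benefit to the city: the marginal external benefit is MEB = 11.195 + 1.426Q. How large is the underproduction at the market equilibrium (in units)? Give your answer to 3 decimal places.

7.623 units

Market equilibrium (private): 55.412 + 3.412Q = 199.907 - 3.432Q → Q_m = 21.1127.
Social marginal benefit = demand + MEB = 211.102 - 2.006Q.
Set SMB = MC: 211.102 - 2.006Q = 55.412 + 3.412Q → Q* = 28.7357.
Gap = |21.1127 − 28.7357| = 7.6230.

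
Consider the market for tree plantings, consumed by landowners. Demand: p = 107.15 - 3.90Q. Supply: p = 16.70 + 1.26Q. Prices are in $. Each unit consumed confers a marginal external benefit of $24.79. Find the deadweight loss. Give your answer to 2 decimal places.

DWL = $59.55

Market equilibrium (private): 16.70 + 1.26Q = 107.15 - 3.90Q → Q_m = 17.5291.
Social marginal benefit = demand + MEB = 131.94 - 3.90Q.
Set SMB = MC: 131.94 - 3.90Q = 16.70 + 1.26Q → Q* = 22.3333.
The loss is the area between SMB and MC from Q* to Q_m; with linear curves that's a triangle of height MEB(Q_m).
DWL = ½ × 4.8042 × 24.7900 = 59.5481.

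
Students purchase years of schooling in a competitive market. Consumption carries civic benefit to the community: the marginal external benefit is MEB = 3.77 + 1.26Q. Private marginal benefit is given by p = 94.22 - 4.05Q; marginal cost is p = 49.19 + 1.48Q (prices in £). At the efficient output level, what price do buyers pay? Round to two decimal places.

Social marginal benefit = demand + MEB = 97.99 - 2.79Q.
Set SMB = MC: 97.99 - 2.79Q = 49.19 + 1.48Q → Q* = 11.4286.
Consumer price on the demand curve at Q*: 94.22 − 4.05×11.4286 = 47.9342.

P = £47.93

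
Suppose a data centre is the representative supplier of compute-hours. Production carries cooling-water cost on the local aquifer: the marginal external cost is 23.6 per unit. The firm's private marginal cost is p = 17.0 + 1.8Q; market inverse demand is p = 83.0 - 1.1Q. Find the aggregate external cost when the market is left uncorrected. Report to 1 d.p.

537.1

Market equilibrium (private): 17.0 + 1.8Q = 83.0 - 1.1Q → Q_m = 22.7586.
Total external cost = MEC × Q_m = 23.6 × 22.7586 = 537.1030.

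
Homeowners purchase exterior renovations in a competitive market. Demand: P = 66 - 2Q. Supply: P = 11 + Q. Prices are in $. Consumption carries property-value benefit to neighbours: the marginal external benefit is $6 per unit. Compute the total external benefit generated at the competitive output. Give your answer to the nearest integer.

Market equilibrium (private): 11 + Q = 66 - 2Q → Q_m = 18.3333.
Total external benefit = MEB × Q_m = 6 × 18.3333 = 109.9998.

$110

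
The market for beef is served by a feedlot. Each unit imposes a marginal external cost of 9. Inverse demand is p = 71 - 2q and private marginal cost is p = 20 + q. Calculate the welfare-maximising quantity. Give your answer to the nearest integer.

Social marginal cost = private MC + MEC = 29 + q.
Set SMC = demand: 29 + q = 71 - 2q → q* = 14.0000.

q* = 14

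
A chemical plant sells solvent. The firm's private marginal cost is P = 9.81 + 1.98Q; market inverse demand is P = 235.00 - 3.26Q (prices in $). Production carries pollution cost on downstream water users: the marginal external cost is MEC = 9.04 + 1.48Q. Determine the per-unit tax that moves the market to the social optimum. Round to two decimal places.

tax = $56.64 per unit

Social marginal cost = private MC + MEC = 18.85 + 3.46Q.
Set SMC = demand: 18.85 + 3.46Q = 235.00 - 3.26Q → Q* = 32.1652.
The Pigouvian tax equals MEC at Q*: 9.04 + 1.48×32.1652 = 56.6445.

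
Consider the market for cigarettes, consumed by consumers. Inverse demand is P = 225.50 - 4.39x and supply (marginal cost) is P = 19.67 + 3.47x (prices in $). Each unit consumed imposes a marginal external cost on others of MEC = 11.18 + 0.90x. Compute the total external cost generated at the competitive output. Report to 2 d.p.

Market equilibrium (private): 19.67 + 3.47x = 225.50 - 4.39x → x_m = 26.1870.
Total external cost = ∫₀^{x_m} (11.18 + 0.90x) dx = 11.18×26.1870 + ½×0.90×26.1870² = 601.3622.

$601.36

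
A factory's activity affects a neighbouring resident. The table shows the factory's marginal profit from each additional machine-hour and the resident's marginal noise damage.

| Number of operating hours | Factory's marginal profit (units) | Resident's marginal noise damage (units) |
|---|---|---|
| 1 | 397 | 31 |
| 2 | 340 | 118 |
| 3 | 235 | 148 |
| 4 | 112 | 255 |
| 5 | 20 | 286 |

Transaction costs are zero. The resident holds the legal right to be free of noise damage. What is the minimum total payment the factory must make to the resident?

297

Efficient level: marginal profit ≥ marginal noise damage through level 3, so k* = 3.
With the resident holding the right, the factory must at least compensate total damage at k*: 31 + 118 + 148 = 297.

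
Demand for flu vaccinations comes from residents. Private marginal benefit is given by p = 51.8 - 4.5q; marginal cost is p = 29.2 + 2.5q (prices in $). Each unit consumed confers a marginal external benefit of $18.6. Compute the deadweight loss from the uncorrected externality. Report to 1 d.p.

DWL = $24.7

Market equilibrium (private): 29.2 + 2.5q = 51.8 - 4.5q → q_m = 3.2286.
Social marginal benefit = demand + MEB = 70.4 - 4.5q.
Set SMB = MC: 70.4 - 4.5q = 29.2 + 2.5q → q* = 5.8857.
The loss is the area between SMB and MC from q* to q_m; with linear curves that's a triangle of height MEB(q_m).
DWL = ½ × 2.6571 × 18.6000 = 24.7110.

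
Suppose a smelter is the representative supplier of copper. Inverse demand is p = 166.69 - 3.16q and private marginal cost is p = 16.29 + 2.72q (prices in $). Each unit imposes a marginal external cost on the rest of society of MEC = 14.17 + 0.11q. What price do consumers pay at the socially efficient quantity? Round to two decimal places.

Social marginal cost = private MC + MEC = 30.46 + 2.83q.
Set SMC = demand: 30.46 + 2.83q = 166.69 - 3.16q → q* = 22.7429.
Consumer price on the demand curve at q*: 166.69 − 3.16×22.7429 = 94.8224.

P = $94.82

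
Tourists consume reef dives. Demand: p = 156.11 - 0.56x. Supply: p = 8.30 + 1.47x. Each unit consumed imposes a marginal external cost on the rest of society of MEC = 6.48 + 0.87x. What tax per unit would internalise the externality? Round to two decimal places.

tax = 48.88 per unit

Social marginal benefit = demand − MEC = 149.63 - 1.43x.
Set SMB = MC: 149.63 - 1.43x = 8.30 + 1.47x → x* = 48.7345.
The Pigouvian tax equals MEC at x*: 6.48 + 0.87×48.7345 = 48.8790.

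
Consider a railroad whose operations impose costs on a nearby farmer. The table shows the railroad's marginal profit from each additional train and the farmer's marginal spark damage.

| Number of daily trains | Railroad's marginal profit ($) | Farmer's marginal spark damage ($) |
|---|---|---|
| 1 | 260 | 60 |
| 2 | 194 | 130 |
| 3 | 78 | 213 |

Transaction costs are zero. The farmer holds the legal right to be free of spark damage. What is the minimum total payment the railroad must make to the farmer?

Efficient level: marginal profit ≥ marginal spark damage through level 2, so k* = 2.
With the farmer holding the right, the railroad must at least compensate total damage at k*: 60 + 130 = 190.

$190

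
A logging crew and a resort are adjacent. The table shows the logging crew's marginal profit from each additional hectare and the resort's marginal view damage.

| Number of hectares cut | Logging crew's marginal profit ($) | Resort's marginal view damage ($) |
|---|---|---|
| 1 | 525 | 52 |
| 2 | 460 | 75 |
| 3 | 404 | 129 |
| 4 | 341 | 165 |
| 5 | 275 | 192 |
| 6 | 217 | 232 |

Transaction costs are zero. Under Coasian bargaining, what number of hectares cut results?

Bargaining reaches the level where marginal profit last exceeds marginal view damage.
That holds through level 5 (275 ≥ 192) but not at 6 (217 < 232).

5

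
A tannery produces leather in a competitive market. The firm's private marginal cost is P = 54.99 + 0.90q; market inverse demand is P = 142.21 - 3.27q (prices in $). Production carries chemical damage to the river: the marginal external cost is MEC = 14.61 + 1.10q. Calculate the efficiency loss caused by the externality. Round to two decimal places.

DWL = $134.26

Market equilibrium (private): 54.99 + 0.90q = 142.21 - 3.27q → q_m = 20.9161.
Social marginal cost = private MC + MEC = 69.60 + 2.00q.
Set SMC = demand: 69.60 + 2.00q = 142.21 - 3.27q → q* = 13.7780.
The loss is the area between SMC and demand from q* to q_m; with linear curves that's a triangle of height MEC(q_m).
DWL = ½ × 7.1381 × 37.6177 = 134.2595.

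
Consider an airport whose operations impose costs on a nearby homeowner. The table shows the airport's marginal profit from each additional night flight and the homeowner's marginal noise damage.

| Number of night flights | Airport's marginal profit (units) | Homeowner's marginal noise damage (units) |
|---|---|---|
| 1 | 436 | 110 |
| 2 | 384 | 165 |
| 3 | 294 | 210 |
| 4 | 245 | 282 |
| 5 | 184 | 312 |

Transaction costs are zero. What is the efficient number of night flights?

3

Bargaining reaches the level where marginal profit last exceeds marginal noise damage.
That holds through level 3 (294 ≥ 210) but not at 4 (245 < 282).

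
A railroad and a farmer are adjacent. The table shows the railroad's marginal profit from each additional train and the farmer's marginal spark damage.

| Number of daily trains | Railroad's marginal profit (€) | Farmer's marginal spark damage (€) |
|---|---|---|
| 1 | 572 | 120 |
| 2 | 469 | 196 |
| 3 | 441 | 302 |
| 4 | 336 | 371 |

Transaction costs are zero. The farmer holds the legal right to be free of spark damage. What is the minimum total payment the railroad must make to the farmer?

Efficient level: marginal profit ≥ marginal spark damage through level 3, so k* = 3.
With the farmer holding the right, the railroad must at least compensate total damage at k*: 120 + 196 + 302 = 618.

€618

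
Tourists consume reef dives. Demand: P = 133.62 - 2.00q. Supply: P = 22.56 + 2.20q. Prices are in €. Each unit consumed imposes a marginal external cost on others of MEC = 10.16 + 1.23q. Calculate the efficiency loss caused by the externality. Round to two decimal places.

DWL = €167.77

Market equilibrium (private): 22.56 + 2.20q = 133.62 - 2.00q → q_m = 26.4429.
Social marginal benefit = demand − MEC = 123.46 - 3.23q.
Set SMB = MC: 123.46 - 3.23q = 22.56 + 2.20q → q* = 18.5820.
The loss is the area between SMB and MC from q* to q_m; with linear curves that's a triangle of height MEC(q_m).
DWL = ½ × 7.8609 × 42.6847 = 167.7701.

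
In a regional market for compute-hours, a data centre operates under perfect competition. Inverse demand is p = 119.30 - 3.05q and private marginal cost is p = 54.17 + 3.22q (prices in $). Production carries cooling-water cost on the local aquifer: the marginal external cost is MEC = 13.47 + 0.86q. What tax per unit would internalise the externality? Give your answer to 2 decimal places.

tax = $19.70 per unit

Social marginal cost = private MC + MEC = 67.64 + 4.08q.
Set SMC = demand: 67.64 + 4.08q = 119.30 - 3.05q → q* = 7.2454.
The Pigouvian tax equals MEC at q*: 13.47 + 0.86×7.2454 = 19.7010.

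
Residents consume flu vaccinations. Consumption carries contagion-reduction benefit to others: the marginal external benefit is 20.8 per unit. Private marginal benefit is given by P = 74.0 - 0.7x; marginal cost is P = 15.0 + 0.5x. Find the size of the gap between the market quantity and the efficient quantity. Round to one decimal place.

Market equilibrium (private): 15.0 + 0.5x = 74.0 - 0.7x → x_m = 49.1667.
Social marginal benefit = demand + MEB = 94.8 - 0.7x.
Set SMB = MC: 94.8 - 0.7x = 15.0 + 0.5x → x* = 66.5000.
Gap = |49.1667 − 66.5000| = 17.3333.

17.3 units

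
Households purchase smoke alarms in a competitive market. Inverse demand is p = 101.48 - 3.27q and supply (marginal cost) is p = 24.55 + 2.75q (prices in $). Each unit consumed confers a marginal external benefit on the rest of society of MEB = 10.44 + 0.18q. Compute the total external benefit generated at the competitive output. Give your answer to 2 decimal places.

$148.11

Market equilibrium (private): 24.55 + 2.75q = 101.48 - 3.27q → q_m = 12.7791.
Total external benefit = ∫₀^{q_m} (10.44 + 0.18q) dq = 10.44×12.7791 + ½×0.18×12.7791² = 148.1113.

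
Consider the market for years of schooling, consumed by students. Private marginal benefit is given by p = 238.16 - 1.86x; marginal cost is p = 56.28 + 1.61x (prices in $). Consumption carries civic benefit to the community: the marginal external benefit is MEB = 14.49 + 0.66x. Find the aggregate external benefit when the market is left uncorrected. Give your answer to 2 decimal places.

$1666.11

Market equilibrium (private): 56.28 + 1.61x = 238.16 - 1.86x → x_m = 52.4150.
Total external benefit = ∫₀^{x_m} (14.49 + 0.66x) dx = 14.49×52.4150 + ½×0.66×52.4150² = 1666.1130.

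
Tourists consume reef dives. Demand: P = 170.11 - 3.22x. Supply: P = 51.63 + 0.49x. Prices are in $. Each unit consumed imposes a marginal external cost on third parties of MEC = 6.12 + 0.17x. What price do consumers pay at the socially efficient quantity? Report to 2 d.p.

P = $76.86

Social marginal benefit = demand − MEC = 163.99 - 3.39x.
Set SMB = MC: 163.99 - 3.39x = 51.63 + 0.49x → x* = 28.9588.
Consumer price on the demand curve at x*: 170.11 − 3.22×28.9588 = 76.8627.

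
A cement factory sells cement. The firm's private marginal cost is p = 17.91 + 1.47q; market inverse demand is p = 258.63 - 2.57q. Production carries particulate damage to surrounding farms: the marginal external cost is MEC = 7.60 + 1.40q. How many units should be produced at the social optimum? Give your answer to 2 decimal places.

q* = 42.85

Social marginal cost = private MC + MEC = 25.51 + 2.87q.
Set SMC = demand: 25.51 + 2.87q = 258.63 - 2.57q → q* = 42.8529.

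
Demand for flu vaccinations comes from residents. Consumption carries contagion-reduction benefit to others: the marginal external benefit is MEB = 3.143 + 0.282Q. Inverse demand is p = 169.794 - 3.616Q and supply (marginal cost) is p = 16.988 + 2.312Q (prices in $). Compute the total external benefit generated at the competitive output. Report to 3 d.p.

$174.705

Market equilibrium (private): 16.988 + 2.312Q = 169.794 - 3.616Q → Q_m = 25.7770.
Total external benefit = ∫₀^{Q_m} (3.143 + 0.282Q) dQ = 3.143×25.7770 + ½×0.282×25.7770² = 174.7051.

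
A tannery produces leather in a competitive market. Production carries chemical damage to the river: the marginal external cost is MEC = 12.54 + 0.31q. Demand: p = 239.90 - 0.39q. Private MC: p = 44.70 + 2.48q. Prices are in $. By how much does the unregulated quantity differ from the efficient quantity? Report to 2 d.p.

10.57 units

Market equilibrium (private): 44.70 + 2.48q = 239.90 - 0.39q → q_m = 68.0139.
Social marginal cost = private MC + MEC = 57.24 + 2.79q.
Set SMC = demand: 57.24 + 2.79q = 239.90 - 0.39q → q* = 57.4403.
Gap = |68.0139 − 57.4403| = 10.5736.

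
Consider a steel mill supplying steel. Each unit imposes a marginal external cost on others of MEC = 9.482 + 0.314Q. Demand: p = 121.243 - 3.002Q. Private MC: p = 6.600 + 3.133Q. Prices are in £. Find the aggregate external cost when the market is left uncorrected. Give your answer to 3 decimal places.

Market equilibrium (private): 6.600 + 3.133Q = 121.243 - 3.002Q → Q_m = 18.6867.
Total external cost = ∫₀^{Q_m} (9.482 + 0.314Q) dQ = 9.482×18.6867 + ½×0.314×18.6867² = 232.0106.

£232.011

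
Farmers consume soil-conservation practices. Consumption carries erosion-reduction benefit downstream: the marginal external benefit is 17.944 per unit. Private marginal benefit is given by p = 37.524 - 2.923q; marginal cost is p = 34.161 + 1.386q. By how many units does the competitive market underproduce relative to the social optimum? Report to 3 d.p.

Market equilibrium (private): 34.161 + 1.386q = 37.524 - 2.923q → q_m = 0.7805.
Social marginal benefit = demand + MEB = 55.468 - 2.923q.
Set SMB = MC: 55.468 - 2.923q = 34.161 + 1.386q → q* = 4.9448.
Gap = |0.7805 − 4.9448| = 4.1643.

4.164 units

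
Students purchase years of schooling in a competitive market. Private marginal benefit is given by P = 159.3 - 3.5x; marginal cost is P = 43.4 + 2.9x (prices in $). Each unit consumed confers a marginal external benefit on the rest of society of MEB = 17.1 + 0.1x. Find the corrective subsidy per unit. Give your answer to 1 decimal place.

Social marginal benefit = demand + MEB = 176.4 - 3.4x.
Set SMB = MC: 176.4 - 3.4x = 43.4 + 2.9x → x* = 21.1111.
The Pigouvian subsidy equals MEB at x*: 17.1 + 0.1×21.1111 = 19.2111.

subsidy = $19.2 per unit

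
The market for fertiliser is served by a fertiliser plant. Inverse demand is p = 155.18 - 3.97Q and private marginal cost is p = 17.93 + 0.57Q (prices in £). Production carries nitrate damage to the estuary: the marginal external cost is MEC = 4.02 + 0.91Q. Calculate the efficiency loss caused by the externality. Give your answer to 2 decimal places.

DWL = £91.21

Market equilibrium (private): 17.93 + 0.57Q = 155.18 - 3.97Q → Q_m = 30.2313.
Social marginal cost = private MC + MEC = 21.95 + 1.48Q.
Set SMC = demand: 21.95 + 1.48Q = 155.18 - 3.97Q → Q* = 24.4459.
The loss is the area between SMC and demand from Q* to Q_m; with linear curves that's a triangle of height MEC(Q_m).
DWL = ½ × 5.7854 × 31.5305 = 91.2083.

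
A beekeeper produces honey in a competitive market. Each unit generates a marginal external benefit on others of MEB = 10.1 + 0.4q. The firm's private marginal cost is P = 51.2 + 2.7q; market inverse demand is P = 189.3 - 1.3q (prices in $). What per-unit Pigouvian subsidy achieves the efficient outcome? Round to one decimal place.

subsidy = $26.6 per unit

Social marginal cost = private MC − MEB = 41.1 + 2.3q.
Set SMC = demand: 41.1 + 2.3q = 189.3 - 1.3q → q* = 41.1667.
The Pigouvian subsidy equals MEB at q*: 10.1 + 0.4×41.1667 = 26.5667.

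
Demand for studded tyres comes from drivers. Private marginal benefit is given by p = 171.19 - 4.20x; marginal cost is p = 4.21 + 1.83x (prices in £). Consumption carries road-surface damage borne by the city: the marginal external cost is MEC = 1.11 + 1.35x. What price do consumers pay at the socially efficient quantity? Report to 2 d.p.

P = £76.79

Social marginal benefit = demand − MEC = 170.08 - 5.55x.
Set SMB = MC: 170.08 - 5.55x = 4.21 + 1.83x → x* = 22.4756.
Consumer price on the demand curve at x*: 171.19 − 4.20×22.4756 = 76.7925.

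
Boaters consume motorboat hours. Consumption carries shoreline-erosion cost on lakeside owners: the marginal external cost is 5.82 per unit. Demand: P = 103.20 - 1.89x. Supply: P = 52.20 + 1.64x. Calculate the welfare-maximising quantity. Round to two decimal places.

Social marginal benefit = demand − MEC = 97.38 - 1.89x.
Set SMB = MC: 97.38 - 1.89x = 52.20 + 1.64x → x* = 12.7989.

x* = 12.80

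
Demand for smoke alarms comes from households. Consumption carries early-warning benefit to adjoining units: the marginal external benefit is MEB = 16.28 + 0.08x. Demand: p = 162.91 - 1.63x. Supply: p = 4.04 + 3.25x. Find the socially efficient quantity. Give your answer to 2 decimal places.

Social marginal benefit = demand + MEB = 179.19 - 1.55x.
Set SMB = MC: 179.19 - 1.55x = 4.04 + 3.25x → x* = 36.4896.

x* = 36.49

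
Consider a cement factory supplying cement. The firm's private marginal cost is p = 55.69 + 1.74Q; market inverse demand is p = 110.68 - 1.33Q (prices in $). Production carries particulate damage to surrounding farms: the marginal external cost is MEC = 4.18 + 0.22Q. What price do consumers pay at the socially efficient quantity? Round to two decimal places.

P = $90.14

Social marginal cost = private MC + MEC = 59.87 + 1.96Q.
Set SMC = demand: 59.87 + 1.96Q = 110.68 - 1.33Q → Q* = 15.4438.
Consumer price on the demand curve at Q*: 110.68 − 1.33×15.4438 = 90.1397.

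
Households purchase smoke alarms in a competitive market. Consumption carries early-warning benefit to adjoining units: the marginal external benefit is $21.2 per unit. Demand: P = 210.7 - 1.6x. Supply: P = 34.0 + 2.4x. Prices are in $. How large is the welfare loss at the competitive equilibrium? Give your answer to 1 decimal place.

DWL = $56.2

Market equilibrium (private): 34.0 + 2.4x = 210.7 - 1.6x → x_m = 44.1750.
Social marginal benefit = demand + MEB = 231.9 - 1.6x.
Set SMB = MC: 231.9 - 1.6x = 34.0 + 2.4x → x* = 49.4750.
The loss is the area between SMB and MC from x* to x_m; with linear curves that's a triangle of height MEB(x_m).
DWL = ½ × 5.3000 × 21.2000 = 56.1800.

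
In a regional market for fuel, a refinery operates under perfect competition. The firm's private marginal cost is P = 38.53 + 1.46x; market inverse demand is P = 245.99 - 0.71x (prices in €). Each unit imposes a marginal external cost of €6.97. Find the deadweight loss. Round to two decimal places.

Market equilibrium (private): 38.53 + 1.46x = 245.99 - 0.71x → x_m = 95.6037.
Social marginal cost = private MC + MEC = 45.50 + 1.46x.
Set SMC = demand: 45.50 + 1.46x = 245.99 - 0.71x → x* = 92.3917.
Between x* and x_m the wedge SMC − demand runs linearly from 0 to MEC(x_m), so the loss is a triangle.
DWL = ½ × 3.2120 × 6.9700 = 11.1938.

DWL = €11.19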